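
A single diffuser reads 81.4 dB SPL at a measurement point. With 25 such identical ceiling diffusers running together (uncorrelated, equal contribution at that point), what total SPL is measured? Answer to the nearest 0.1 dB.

95.4 dB SPL

25 equal incoherent sources raise the level by 10·log₁₀(25) = 13.98 dB.
L_total = 81.4 + 13.98 = 95.4 dB SPL.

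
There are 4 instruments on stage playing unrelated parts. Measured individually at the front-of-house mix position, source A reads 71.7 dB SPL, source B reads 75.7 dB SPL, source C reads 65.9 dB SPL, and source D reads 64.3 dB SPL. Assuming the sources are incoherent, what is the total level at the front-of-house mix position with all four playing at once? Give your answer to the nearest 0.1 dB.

77.7 dB SPL

Add the sources as powers (linear), then convert back to dB:
L_total = 10·log₁₀(10^(71.7/10) + 10^(75.7/10) + 10^(65.9/10) + 10^(64.3/10)) = 10·log₁₀(58530000) = 77.7 dB SPL.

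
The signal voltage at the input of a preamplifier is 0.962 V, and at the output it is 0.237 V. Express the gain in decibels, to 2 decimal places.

-12.17 dB

Voltage is an amplitude quantity, so gain = 20·log₁₀(V_out/V_in).
20·log₁₀(0.237/0.962) = 20·log₁₀(0.2464) = -12.17 dB.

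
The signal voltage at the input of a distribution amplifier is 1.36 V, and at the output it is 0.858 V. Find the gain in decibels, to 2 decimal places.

Voltage ratio → dB uses the 20·log₁₀ form:
20·log₁₀(0.858/1.36) = 20·log₁₀(0.6309) = -4.00 dB.

-4.00 dB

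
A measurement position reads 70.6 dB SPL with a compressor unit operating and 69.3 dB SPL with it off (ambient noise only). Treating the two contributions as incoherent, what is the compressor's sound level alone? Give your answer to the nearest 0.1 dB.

64.7 dB SPL

Background correction is a power subtraction:
L_src = 10·log₁₀(10^(70.6/10) − 10^(69.3/10)) = 10·log₁₀(2970000) = 64.7 dB SPL.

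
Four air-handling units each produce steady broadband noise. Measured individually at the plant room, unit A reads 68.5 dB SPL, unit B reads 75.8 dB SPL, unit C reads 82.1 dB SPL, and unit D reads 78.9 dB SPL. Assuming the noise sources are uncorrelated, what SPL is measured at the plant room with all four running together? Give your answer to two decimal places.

Add the sources as powers (linear), then convert back to dB:
L_total = 10·log₁₀(10^(68.5/10) + 10^(75.8/10) + 10^(82.1/10) + 10^(78.9/10)) = 10·log₁₀(284900000) = 84.55 dB SPL.

84.55 dB SPL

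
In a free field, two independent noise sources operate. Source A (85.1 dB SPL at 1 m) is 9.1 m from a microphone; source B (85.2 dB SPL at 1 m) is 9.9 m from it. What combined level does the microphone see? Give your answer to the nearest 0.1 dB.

68.6 dB SPL

At the listener: L_A = 85.1 − 20·log₁₀(9.1) = 65.92 dB; L_B = 85.2 − 20·log₁₀(9.9) = 65.29 dB.
Combined: 10·log₁₀(10^(65.92/10)+10^(65.29/10)) = 68.6 dB SPL.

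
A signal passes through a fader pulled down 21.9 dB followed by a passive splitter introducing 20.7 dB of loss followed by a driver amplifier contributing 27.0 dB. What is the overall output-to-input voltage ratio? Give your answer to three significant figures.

Net gain = (−21.9) + (−20.7) + 27.0 = -15.6 dB.
Voltage ratio = 10^(-15.6/20) = 0.166.

0.166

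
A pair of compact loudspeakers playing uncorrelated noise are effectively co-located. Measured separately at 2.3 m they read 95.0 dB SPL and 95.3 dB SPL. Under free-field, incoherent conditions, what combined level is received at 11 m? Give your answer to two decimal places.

84.57 dB SPL

Combined at 2.3 m: 10·log₁₀(10^(95.0/10)+10^(95.3/10)) = 98.163 dB SPL.
Then apply −20·log₁₀(11/2.3) = -13.593 dB → 84.57 dB SPL.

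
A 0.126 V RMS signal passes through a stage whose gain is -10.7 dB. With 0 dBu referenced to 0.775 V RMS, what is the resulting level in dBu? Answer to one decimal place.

Input level: 20·log₁₀(0.126/0.775) = -15.78 dBu.
Output: -15.78 − 10.7 = -26.5 dBu.

-26.5 dBu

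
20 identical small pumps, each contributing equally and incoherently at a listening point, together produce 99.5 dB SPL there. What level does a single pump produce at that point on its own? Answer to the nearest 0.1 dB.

86.5 dB SPL

20 equal incoherent sources add 10·log₁₀(20) = 13.01 dB over one source.
L_one = 99.5 − 13.01 = 86.5 dB SPL.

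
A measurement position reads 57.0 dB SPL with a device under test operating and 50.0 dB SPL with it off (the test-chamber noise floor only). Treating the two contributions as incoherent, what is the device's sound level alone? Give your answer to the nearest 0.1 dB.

56.0 dB SPL

Remove the background by subtracting linear intensities:
L_src = 10·log₁₀(10^(57.0/10) − 10^(50.0/10)) = 10·log₁₀(401200) = 56.0 dB SPL.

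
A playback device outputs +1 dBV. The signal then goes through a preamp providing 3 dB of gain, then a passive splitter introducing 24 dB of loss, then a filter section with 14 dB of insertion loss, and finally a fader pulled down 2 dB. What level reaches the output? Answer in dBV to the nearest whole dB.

Gain stages sum in dB:
+1 + 3 − 24 − 14 − 2 = -36 dBV.

-36 dBV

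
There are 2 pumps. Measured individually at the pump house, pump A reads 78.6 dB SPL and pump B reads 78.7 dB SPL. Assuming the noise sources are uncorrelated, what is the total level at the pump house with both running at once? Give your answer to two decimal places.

81.66 dB SPL

Add the sources as powers (linear), then convert back to dB:
L_total = 10·log₁₀(10^(78.6/10) + 10^(78.7/10)) = 10·log₁₀(146600000) = 81.66 dB SPL.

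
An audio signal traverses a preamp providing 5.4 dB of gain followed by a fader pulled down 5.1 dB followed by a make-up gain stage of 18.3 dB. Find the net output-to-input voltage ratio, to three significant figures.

8.51

Net gain = 5.4 + (−5.1) + 18.3 = 18.6 dB.
Voltage ratio = 10^(18.6/20) = 8.51.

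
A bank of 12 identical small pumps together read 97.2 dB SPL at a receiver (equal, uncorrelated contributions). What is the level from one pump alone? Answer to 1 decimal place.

12 equal incoherent sources add 10·log₁₀(12) = 10.79 dB over one source.
L_one = 97.2 − 10.79 = 86.4 dB SPL.

86.4 dB SPL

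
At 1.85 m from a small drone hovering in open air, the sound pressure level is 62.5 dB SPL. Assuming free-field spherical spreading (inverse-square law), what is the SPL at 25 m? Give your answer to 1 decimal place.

Free-field point source: level drops by 20·log₁₀ of the distance ratio.
ΔL = −20·log₁₀(25/1.85) = -22.62 dB, so L₂ = 62.5 + (-22.62) = 39.9 dB SPL.

39.9 dB SPL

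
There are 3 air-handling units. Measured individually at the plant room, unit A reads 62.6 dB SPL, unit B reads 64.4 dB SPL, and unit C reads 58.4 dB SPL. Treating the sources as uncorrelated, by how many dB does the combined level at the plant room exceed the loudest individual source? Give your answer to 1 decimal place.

Add the sources as powers (linear), then convert back to dB:
L_total = 10·log₁₀(10^(62.6/10) + 10^(64.4/10) + 10^(58.4/10)) = 67.21 dB SPL.
Excess over the loudest (64.4 dB): 67.21 − 64.4 = 2.8 dB.

2.8 dB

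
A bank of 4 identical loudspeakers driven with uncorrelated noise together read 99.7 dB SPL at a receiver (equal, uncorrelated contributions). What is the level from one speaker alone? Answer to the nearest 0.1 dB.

4 equal incoherent sources add 10·log₁₀(4) = 6.02 dB over one source.
L_one = 99.7 − 6.02 = 93.7 dB SPL.

93.7 dB SPL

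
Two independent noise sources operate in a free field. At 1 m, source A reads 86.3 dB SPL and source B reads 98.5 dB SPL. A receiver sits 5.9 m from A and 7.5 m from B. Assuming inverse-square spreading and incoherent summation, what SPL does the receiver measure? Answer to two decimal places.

At the listener: L_A = 86.3 − 20·log₁₀(5.9) = 70.883 dB; L_B = 98.5 − 20·log₁₀(7.5) = 80.999 dB.
Combined: 10·log₁₀(10^(70.883/10)+10^(80.999/10)) = 81.40 dB SPL.

81.40 dB SPL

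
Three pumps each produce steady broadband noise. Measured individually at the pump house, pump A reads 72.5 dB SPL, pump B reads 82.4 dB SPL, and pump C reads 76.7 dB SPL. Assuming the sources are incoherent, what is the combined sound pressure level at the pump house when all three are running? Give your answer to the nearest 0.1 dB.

Uncorrelated sources add in intensity (power), not in dB.
L_total = 10·log₁₀(10^(72.5/10) + 10^(82.4/10) + 10^(76.7/10)) = 10·log₁₀(238300000) = 83.8 dB SPL.

83.8 dB SPL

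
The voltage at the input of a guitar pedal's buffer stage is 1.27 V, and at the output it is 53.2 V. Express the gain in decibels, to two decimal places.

Voltage is an amplitude quantity, so gain = 20·log₁₀(V_out/V_in).
20·log₁₀(53.2/1.27) = 20·log₁₀(41.89) = 32.44 dB.

32.44 dB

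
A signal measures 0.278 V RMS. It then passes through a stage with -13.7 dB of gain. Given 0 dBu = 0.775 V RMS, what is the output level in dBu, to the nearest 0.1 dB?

-22.6 dBu

Input level: 20·log₁₀(0.278/0.775) = -8.91 dBu.
Output: -8.91 − 13.7 = -22.6 dBu.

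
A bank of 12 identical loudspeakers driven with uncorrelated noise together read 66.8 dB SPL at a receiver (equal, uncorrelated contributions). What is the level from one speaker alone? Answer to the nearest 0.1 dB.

12 equal incoherent sources add 10·log₁₀(12) = 10.79 dB over one source.
L_one = 66.8 − 10.79 = 56.0 dB SPL.

56.0 dB SPL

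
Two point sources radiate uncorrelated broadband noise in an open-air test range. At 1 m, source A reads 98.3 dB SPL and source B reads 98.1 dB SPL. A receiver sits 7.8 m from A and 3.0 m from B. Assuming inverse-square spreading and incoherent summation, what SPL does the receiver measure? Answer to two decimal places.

At the listener: L_A = 98.3 − 20·log₁₀(7.8) = 80.458 dB; L_B = 98.1 − 20·log₁₀(3.0) = 88.558 dB.
Combined: 10·log₁₀(10^(80.458/10)+10^(88.558/10)) = 89.18 dB SPL.

89.18 dB SPL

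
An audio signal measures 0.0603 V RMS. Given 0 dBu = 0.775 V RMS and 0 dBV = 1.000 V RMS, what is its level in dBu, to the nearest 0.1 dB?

dBu = 20·log₁₀(V / 0.775 V).
20·log₁₀(0.0603/0.775) = -22.2 dBu.

-22.2 dBu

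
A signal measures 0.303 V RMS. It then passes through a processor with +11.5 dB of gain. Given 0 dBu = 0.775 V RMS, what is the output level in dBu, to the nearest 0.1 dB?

Input level: 20·log₁₀(0.303/0.775) = -8.16 dBu.
Output: -8.16 + 11.5 = +3.3 dBu.

+3.3 dBu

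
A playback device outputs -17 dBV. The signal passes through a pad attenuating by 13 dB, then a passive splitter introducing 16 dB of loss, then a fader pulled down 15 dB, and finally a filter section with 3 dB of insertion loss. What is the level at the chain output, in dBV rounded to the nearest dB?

Cascaded gains and losses add directly in dB.
-17 − 13 − 16 − 15 − 3 = -64 dBV.

-64 dBV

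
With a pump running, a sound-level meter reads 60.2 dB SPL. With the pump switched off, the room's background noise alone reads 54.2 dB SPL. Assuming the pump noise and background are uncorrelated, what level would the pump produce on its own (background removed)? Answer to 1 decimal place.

Subtract intensities: L_src = 10·log₁₀(10^(L_total/10) − 10^(L_bg/10)).
L_src = 10·log₁₀(10^(60.2/10) − 10^(54.2/10)) = 10·log₁₀(784100) = 58.9 dB SPL.

58.9 dB SPL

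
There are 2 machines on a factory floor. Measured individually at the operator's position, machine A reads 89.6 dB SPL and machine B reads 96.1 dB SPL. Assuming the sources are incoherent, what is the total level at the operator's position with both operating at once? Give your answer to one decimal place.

Add the sources as powers (linear), then convert back to dB:
L_total = 10·log₁₀(10^(89.6/10) + 10^(96.1/10)) = 10·log₁₀(4986000000) = 97.0 dB SPL.

97.0 dB SPL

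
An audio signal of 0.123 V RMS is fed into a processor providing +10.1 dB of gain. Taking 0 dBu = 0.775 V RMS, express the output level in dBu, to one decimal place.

Input level: 20·log₁₀(0.123/0.775) = -15.99 dBu.
Output: -15.99 + 10.1 = -5.9 dBu.

-5.9 dBu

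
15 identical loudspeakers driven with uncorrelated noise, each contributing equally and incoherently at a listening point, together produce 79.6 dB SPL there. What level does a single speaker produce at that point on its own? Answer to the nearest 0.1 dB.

15 equal incoherent sources add 10·log₁₀(15) = 11.76 dB over one source.
L_one = 79.6 − 11.76 = 67.8 dB SPL.

67.8 dB SPL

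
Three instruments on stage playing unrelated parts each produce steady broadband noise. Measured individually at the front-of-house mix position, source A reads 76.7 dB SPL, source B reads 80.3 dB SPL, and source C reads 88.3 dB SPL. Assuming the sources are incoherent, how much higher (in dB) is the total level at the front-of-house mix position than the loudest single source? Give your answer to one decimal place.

Uncorrelated sources add in intensity (power), not in dB.
L_total = 10·log₁₀(10^(76.7/10) + 10^(80.3/10) + 10^(88.3/10)) = 89.19 dB SPL.
Excess over the loudest (88.3 dB): 89.19 − 88.3 = 0.9 dB.

0.9 dB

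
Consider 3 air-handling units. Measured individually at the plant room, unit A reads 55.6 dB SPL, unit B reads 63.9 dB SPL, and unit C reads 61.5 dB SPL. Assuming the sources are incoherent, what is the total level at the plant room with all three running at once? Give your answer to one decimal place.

Incoherent sources sum as intensities:
L_total = 10·log₁₀(10^(55.6/10) + 10^(63.9/10) + 10^(61.5/10)) = 10·log₁₀(4230000) = 66.3 dB SPL.

66.3 dB SPL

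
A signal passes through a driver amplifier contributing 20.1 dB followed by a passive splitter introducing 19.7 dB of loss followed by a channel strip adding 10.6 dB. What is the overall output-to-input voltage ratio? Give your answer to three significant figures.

Net gain = 20.1 + (−19.7) + 10.6 = 11.0 dB.
Voltage ratio = 10^(11.0/20) = 3.55.

3.55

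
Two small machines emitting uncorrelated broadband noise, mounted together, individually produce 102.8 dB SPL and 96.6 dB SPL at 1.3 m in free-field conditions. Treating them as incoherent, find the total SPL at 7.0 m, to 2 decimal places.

89.11 dB SPL

Combined at 1.3 m: 10·log₁₀(10^(102.8/10)+10^(96.6/10)) = 103.734 dB SPL.
Then apply −20·log₁₀(7.0/1.3) = -14.623 dB → 89.11 dB SPL.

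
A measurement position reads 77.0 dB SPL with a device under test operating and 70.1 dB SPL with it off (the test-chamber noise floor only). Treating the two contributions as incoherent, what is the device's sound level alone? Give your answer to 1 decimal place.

76.0 dB SPL

Background correction is a power subtraction:
L_src = 10·log₁₀(10^(77.0/10) − 10^(70.1/10)) = 10·log₁₀(39890000) = 76.0 dB SPL.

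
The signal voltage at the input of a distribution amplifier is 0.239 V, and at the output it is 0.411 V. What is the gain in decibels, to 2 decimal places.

For a voltage ratio, dB = 20·log₁₀(V₂/V₁).
20·log₁₀(0.411/0.239) = 20·log₁₀(1.720) = 4.71 dB.

4.71 dB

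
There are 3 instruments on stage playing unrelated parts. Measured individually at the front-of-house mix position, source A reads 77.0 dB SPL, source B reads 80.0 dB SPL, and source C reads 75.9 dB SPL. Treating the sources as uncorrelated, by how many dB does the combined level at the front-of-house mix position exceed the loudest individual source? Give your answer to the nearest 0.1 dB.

Incoherent sources sum as intensities:
L_total = 10·log₁₀(10^(77.0/10) + 10^(80.0/10) + 10^(75.9/10)) = 82.77 dB SPL.
Excess over the loudest (80.0 dB): 82.77 − 80.0 = 2.8 dB.

2.8 dB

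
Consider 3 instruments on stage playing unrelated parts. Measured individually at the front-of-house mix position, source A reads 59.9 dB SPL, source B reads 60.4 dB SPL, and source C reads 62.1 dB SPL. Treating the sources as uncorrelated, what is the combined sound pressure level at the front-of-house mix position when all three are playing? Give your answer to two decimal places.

Uncorrelated sources add in intensity (power), not in dB.
L_total = 10·log₁₀(10^(59.9/10) + 10^(60.4/10) + 10^(62.1/10)) = 10·log₁₀(3696000) = 65.68 dB SPL.

65.68 dB SPL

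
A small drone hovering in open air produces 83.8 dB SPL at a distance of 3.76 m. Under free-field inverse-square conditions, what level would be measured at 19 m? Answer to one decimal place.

For a point source in a free field, ΔL = −20·log₁₀(d₂/d₁).
ΔL = −20·log₁₀(19/3.76) = -14.07 dB, so L₂ = 83.8 + (-14.07) = 69.7 dB SPL.

69.7 dB SPL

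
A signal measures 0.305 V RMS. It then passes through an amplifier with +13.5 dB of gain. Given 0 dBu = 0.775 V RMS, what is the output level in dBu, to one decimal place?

+5.4 dBu

Input level: 20·log₁₀(0.305/0.775) = -8.10 dBu.
Output: -8.10 + 13.5 = +5.4 dBu.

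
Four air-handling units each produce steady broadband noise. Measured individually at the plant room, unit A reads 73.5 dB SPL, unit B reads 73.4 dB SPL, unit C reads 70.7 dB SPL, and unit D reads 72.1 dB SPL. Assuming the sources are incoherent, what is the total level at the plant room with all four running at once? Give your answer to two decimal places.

78.59 dB SPL

Uncorrelated sources add in intensity (power), not in dB.
L_total = 10·log₁₀(10^(73.5/10) + 10^(73.4/10) + 10^(70.7/10) + 10^(72.1/10)) = 10·log₁₀(72230000) = 78.59 dB SPL.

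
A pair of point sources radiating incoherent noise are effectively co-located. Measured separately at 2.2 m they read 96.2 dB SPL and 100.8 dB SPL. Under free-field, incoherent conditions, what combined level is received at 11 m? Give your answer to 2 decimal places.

88.11 dB SPL

Combined at 2.2 m: 10·log₁₀(10^(96.2/10)+10^(100.8/10)) = 102.093 dB SPL.
Then apply −20·log₁₀(11/2.2) = -13.979 dB → 88.11 dB SPL.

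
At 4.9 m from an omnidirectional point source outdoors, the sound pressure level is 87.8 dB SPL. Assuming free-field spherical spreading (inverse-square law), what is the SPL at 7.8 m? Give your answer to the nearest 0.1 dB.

83.8 dB SPL

For a point source in a free field, ΔL = −20·log₁₀(d₂/d₁).
ΔL = −20·log₁₀(7.8/4.9) = -4.04 dB, so L₂ = 87.8 + (-4.04) = 83.8 dB SPL.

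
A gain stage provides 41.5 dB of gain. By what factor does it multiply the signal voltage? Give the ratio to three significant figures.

Voltage ratio = 10^(dB/20).
10^(41.5/20) = 10^(2.075) = 119.

119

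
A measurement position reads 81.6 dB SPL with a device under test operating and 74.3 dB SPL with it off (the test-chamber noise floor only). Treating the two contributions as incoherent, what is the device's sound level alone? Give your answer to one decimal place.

80.7 dB SPL

Remove the background by subtracting linear intensities:
L_src = 10·log₁₀(10^(81.6/10) − 10^(74.3/10)) = 10·log₁₀(117600000) = 80.7 dB SPL.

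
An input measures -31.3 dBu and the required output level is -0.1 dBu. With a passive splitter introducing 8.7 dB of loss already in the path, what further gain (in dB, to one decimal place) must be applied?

39.9 dB

The required make-up gain is the shortfall in the dB sum.
G = -0.1 − (-31.3) + 8.7 = 39.9 dB.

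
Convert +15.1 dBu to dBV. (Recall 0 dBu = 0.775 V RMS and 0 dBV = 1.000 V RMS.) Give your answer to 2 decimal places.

The offset between the scales is 20·log₁₀(0.775/1.000) = −2.214 dB.
So dBV = +15.1 − 2.214 = +12.89 dBV.

+12.89 dBV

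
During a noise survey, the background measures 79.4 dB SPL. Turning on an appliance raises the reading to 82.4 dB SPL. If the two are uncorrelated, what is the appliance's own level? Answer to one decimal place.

Remove the background by subtracting linear intensities:
L_src = 10·log₁₀(10^(82.4/10) − 10^(79.4/10)) = 10·log₁₀(86680000) = 79.4 dB SPL.

79.4 dB SPL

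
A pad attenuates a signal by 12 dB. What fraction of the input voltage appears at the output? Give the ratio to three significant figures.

0.251

Voltage ratio = 10^(dB/20).
10^(-12/20) = 10^(-0.6000) = 0.251.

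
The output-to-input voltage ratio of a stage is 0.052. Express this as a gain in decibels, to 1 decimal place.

Voltage is an amplitude quantity, so gain = 20·log₁₀(V_out/V_in).
20·log₁₀(0.052) = -25.7 dB.

-25.7 dB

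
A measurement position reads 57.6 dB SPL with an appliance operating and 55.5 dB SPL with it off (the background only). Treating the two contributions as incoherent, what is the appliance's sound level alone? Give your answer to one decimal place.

Background correction is a power subtraction:
L_src = 10·log₁₀(10^(57.6/10) − 10^(55.5/10)) = 10·log₁₀(220600) = 53.4 dB SPL.

53.4 dB SPL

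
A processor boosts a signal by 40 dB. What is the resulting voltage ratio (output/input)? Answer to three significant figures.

Voltage ratio = 10^(dB/20).
10^(40/20) = 10^(2.000) = 100.

100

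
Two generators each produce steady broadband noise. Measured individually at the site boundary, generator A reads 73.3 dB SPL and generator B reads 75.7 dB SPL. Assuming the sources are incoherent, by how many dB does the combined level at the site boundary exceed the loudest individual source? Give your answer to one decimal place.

2.0 dB

Incoherent sources sum as intensities:
L_total = 10·log₁₀(10^(73.3/10) + 10^(75.7/10)) = 77.67 dB SPL.
Excess over the loudest (75.7 dB): 77.67 − 75.7 = 2.0 dB.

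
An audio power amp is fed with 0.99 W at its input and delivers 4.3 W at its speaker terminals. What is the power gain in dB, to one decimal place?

Power ratio → dB uses the 10·log₁₀ form:
10·log₁₀(4.3/0.99) = 10·log₁₀(4.343) = 6.4 dB.

6.4 dB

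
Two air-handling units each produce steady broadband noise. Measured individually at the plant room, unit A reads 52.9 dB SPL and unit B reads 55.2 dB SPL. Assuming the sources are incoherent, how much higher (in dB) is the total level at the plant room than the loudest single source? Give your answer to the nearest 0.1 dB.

Uncorrelated sources add in intensity (power), not in dB.
L_total = 10·log₁₀(10^(52.9/10) + 10^(55.2/10)) = 57.21 dB SPL.
Excess over the loudest (55.2 dB): 57.21 − 55.2 = 2.0 dB.

2.0 dB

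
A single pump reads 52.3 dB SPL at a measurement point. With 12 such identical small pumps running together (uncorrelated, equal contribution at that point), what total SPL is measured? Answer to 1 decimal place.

63.1 dB SPL

12 equal incoherent sources raise the level by 10·log₁₀(12) = 10.79 dB.
L_total = 52.3 + 10.79 = 63.1 dB SPL.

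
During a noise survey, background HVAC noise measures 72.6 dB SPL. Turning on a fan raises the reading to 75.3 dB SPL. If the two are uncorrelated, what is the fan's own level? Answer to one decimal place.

72.0 dB SPL

Background correction is a power subtraction:
L_src = 10·log₁₀(10^(75.3/10) − 10^(72.6/10)) = 10·log₁₀(15690000) = 72.0 dB SPL.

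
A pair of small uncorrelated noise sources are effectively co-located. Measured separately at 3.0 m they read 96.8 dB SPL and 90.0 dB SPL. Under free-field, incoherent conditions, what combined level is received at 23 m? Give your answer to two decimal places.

Combined at 3.0 m: 10·log₁₀(10^(96.8/10)+10^(90.0/10)) = 97.624 dB SPL.
Then apply −20·log₁₀(23/3.0) = -17.692 dB → 79.93 dB SPL.

79.93 dB SPL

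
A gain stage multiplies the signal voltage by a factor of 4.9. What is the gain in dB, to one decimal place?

Voltage is an amplitude quantity, so gain = 20·log₁₀(V_out/V_in).
20·log₁₀(4.9) = 13.8 dB.

13.8 dB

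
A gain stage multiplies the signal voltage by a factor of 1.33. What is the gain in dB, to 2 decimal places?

2.48 dB

Voltage is an amplitude quantity, so gain = 20·log₁₀(V_out/V_in).
20·log₁₀(1.33) = 2.48 dB.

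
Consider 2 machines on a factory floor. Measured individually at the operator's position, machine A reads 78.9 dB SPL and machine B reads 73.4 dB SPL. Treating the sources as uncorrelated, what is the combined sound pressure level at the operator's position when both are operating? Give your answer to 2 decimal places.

Add the sources as powers (linear), then convert back to dB:
L_total = 10·log₁₀(10^(78.9/10) + 10^(73.4/10)) = 10·log₁₀(99500000) = 79.98 dB SPL.

79.98 dB SPL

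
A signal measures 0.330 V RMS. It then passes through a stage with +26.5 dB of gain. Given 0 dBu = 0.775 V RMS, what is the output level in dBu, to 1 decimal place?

+19.1 dBu

Input level: 20·log₁₀(0.330/0.775) = -7.42 dBu.
Output: -7.42 + 26.5 = +19.1 dBu.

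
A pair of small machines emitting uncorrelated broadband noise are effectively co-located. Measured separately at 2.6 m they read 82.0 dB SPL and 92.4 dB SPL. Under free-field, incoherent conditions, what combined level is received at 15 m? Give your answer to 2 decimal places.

77.56 dB SPL

Combined at 2.6 m: 10·log₁₀(10^(82.0/10)+10^(92.4/10)) = 92.779 dB SPL.
Then apply −20·log₁₀(15/2.6) = -15.222 dB → 77.56 dB SPL.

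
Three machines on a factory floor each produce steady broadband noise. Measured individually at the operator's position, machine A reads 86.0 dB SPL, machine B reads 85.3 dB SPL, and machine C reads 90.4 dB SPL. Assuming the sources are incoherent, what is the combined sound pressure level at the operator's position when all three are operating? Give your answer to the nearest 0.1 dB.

92.6 dB SPL

Uncorrelated sources add in intensity (power), not in dB.
L_total = 10·log₁₀(10^(86.0/10) + 10^(85.3/10) + 10^(90.4/10)) = 10·log₁₀(1833000000) = 92.6 dB SPL.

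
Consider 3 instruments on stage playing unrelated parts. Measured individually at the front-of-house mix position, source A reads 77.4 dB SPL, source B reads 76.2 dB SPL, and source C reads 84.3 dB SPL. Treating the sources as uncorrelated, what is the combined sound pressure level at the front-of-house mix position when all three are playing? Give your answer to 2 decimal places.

Incoherent sources sum as intensities:
L_total = 10·log₁₀(10^(77.4/10) + 10^(76.2/10) + 10^(84.3/10)) = 10·log₁₀(365800000) = 85.63 dB SPL.

85.63 dB SPL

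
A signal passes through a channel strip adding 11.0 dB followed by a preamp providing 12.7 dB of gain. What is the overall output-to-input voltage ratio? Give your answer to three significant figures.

Net gain = 11.0 + 12.7 = 23.7 dB.
Voltage ratio = 10^(23.7/20) = 15.3.

15.3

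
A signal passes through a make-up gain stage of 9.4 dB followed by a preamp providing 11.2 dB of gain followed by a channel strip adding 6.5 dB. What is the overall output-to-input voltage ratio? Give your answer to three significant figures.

Net gain = 9.4 + 11.2 + 6.5 = 27.1 dB.
Voltage ratio = 10^(27.1/20) = 22.6.

22.6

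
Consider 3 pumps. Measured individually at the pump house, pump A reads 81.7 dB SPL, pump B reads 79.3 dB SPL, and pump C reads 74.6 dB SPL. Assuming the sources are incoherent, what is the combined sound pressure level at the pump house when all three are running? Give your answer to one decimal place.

84.2 dB SPL

Incoherent sources sum as intensities:
L_total = 10·log₁₀(10^(81.7/10) + 10^(79.3/10) + 10^(74.6/10)) = 10·log₁₀(261900000) = 84.2 dB SPL.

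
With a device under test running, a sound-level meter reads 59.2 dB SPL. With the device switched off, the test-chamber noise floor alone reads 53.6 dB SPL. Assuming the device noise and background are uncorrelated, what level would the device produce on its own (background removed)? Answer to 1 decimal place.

Background correction is a power subtraction:
L_src = 10·log₁₀(10^(59.2/10) − 10^(53.6/10)) = 10·log₁₀(602700) = 57.8 dB SPL.

57.8 dB SPL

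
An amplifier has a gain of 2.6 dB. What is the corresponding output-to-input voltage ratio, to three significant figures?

1.35

Voltage ratio = 10^(dB/20).
10^(2.6/20) = 10^(0.1300) = 1.35.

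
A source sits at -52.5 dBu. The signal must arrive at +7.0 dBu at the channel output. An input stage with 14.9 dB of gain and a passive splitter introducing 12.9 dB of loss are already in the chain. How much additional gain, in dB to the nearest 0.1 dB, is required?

The required make-up gain is the shortfall in the dB sum.
G = +7.0 − (-52.5) − 14.9 + 12.9 = 57.5 dB.

57.5 dB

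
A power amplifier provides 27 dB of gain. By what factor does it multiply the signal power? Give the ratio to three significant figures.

501

Power ratio = 10^(dB/10).
10^(27/10) = 10^(2.700) = 501.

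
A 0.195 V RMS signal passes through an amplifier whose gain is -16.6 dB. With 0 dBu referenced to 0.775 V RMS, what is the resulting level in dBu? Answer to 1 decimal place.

Input level: 20·log₁₀(0.195/0.775) = -11.99 dBu.
Output: -11.99 − 16.6 = -28.6 dBu.

-28.6 dBu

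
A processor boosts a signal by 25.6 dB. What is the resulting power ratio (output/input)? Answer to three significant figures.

363

Power ratio = 10^(dB/10).
10^(25.6/10) = 10^(2.560) = 363.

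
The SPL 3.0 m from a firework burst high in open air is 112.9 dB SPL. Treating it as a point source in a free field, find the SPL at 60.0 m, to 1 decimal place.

86.9 dB SPL

Inverse-square spreading gives ΔL = −20·log₁₀(d₂/d₁).
ΔL = −20·log₁₀(60.0/3.0) = -26.02 dB, so L₂ = 112.9 + (-26.02) = 86.9 dB SPL.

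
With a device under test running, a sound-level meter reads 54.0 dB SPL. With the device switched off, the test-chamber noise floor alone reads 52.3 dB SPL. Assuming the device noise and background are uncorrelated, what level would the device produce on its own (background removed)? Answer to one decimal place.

49.1 dB SPL

Subtract intensities: L_src = 10·log₁₀(10^(L_total/10) − 10^(L_bg/10)).
L_src = 10·log₁₀(10^(54.0/10) − 10^(52.3/10)) = 10·log₁₀(81360) = 49.1 dB SPL.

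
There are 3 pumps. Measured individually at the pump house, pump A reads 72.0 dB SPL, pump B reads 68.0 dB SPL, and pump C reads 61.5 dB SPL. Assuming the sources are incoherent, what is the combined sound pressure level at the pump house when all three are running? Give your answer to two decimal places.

73.72 dB SPL

Incoherent sources sum as intensities:
L_total = 10·log₁₀(10^(72.0/10) + 10^(68.0/10) + 10^(61.5/10)) = 10·log₁₀(23570000) = 73.72 dB SPL.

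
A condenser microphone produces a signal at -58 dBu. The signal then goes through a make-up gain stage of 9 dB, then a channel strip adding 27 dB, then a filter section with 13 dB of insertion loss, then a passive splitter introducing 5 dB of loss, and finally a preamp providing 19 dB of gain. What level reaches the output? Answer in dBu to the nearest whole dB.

-21 dBu

Gain stages sum in dB:
-58 + 9 + 27 − 13 − 5 + 19 = -21 dBu.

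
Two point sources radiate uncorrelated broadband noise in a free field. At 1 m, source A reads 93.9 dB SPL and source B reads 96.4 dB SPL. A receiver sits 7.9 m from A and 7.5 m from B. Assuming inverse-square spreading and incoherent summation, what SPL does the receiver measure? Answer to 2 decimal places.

80.68 dB SPL

At the listener: L_A = 93.9 − 20·log₁₀(7.9) = 75.947 dB; L_B = 96.4 − 20·log₁₀(7.5) = 78.899 dB.
Combined: 10·log₁₀(10^(75.947/10)+10^(78.899/10)) = 80.68 dB SPL.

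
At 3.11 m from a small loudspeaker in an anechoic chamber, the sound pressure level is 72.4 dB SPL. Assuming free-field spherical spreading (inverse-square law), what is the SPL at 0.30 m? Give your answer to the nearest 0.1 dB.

92.7 dB SPL

Inverse-square spreading gives ΔL = −20·log₁₀(d₂/d₁).
ΔL = −20·log₁₀(0.30/3.11) = 20.31 dB, so L₂ = 72.4 + (20.31) = 92.7 dB SPL.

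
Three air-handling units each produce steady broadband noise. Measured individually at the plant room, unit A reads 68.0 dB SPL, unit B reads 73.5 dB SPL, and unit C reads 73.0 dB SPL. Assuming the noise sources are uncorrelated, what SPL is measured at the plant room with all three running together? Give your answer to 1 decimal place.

Uncorrelated sources add in intensity (power), not in dB.
L_total = 10·log₁₀(10^(68.0/10) + 10^(73.5/10) + 10^(73.0/10)) = 10·log₁₀(48650000) = 76.9 dB SPL.

76.9 dB SPL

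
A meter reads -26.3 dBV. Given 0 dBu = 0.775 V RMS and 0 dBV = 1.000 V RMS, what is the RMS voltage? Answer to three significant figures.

0.0484 V

V = 1.000 V × 10^(-26.3/20).
= 1.000 × 0.04842 = 0.0484 V.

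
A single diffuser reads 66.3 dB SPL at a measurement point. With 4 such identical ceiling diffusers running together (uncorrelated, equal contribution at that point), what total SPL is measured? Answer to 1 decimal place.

4 equal incoherent sources raise the level by 10·log₁₀(4) = 6.02 dB.
L_total = 66.3 + 6.02 = 72.3 dB SPL.

72.3 dB SPL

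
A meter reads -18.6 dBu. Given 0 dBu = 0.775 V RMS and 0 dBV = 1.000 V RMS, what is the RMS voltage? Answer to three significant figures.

0.0911 V

V = 0.775 V × 10^(-18.6/20).
= 0.775 × 0.1175 = 0.0911 V.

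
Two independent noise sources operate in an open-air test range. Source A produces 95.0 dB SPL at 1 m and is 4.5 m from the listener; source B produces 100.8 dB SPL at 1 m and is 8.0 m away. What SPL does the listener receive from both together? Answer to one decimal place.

At the listener: L_A = 95.0 − 20·log₁₀(4.5) = 81.94 dB; L_B = 100.8 − 20·log₁₀(8.0) = 82.74 dB.
Combined: 10·log₁₀(10^(81.94/10)+10^(82.74/10)) = 85.4 dB SPL.

85.4 dB SPL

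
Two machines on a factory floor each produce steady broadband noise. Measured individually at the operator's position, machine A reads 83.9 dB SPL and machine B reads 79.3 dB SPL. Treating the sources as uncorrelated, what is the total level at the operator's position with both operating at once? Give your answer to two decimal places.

85.19 dB SPL

Add the sources as powers (linear), then convert back to dB:
L_total = 10·log₁₀(10^(83.9/10) + 10^(79.3/10)) = 10·log₁₀(330600000) = 85.19 dB SPL.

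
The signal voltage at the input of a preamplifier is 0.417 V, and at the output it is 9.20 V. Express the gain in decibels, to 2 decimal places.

Voltage ratio → dB uses the 20·log₁₀ form:
20·log₁₀(9.20/0.417) = 20·log₁₀(22.06) = 26.87 dB.

26.87 dB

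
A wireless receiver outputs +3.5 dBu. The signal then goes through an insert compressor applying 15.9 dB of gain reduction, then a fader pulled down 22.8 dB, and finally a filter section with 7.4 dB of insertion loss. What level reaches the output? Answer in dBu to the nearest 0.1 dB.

In dB, series stages simply add:
+3.5 − 15.9 − 22.8 − 7.4 = -42.6 dBu.

-42.6 dBu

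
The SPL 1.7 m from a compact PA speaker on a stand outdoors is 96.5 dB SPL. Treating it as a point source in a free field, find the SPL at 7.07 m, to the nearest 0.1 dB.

84.1 dB SPL

Inverse-square spreading gives ΔL = −20·log₁₀(d₂/d₁).
ΔL = −20·log₁₀(7.07/1.7) = -12.38 dB, so L₂ = 96.5 + (-12.38) = 84.1 dB SPL.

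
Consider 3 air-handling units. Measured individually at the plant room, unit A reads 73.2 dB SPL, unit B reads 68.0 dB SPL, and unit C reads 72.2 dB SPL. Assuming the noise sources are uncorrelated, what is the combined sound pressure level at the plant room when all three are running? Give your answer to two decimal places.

Incoherent sources sum as intensities:
L_total = 10·log₁₀(10^(73.2/10) + 10^(68.0/10) + 10^(72.2/10)) = 10·log₁₀(43800000) = 76.41 dB SPL.

76.41 dB SPL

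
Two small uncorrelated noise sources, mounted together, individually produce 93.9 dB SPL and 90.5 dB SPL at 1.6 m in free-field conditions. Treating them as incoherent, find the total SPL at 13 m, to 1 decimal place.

Combined at 1.6 m: 10·log₁₀(10^(93.9/10)+10^(90.5/10)) = 95.53 dB SPL.
Then apply −20·log₁₀(13/1.6) = -18.20 dB → 77.3 dB SPL.

77.3 dB SPL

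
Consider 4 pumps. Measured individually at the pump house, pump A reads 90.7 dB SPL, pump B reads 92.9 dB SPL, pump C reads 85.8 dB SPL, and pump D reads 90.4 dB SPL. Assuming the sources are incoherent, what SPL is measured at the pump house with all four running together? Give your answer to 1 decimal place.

96.6 dB SPL

Add the sources as powers (linear), then convert back to dB:
L_total = 10·log₁₀(10^(90.7/10) + 10^(92.9/10) + 10^(85.8/10) + 10^(90.4/10)) = 10·log₁₀(4601000000) = 96.6 dB SPL.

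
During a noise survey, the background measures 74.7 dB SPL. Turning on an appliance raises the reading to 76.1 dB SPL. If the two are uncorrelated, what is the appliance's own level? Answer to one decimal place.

Remove the background by subtracting linear intensities:
L_src = 10·log₁₀(10^(76.1/10) − 10^(74.7/10)) = 10·log₁₀(11230000) = 70.5 dB SPL.

70.5 dB SPL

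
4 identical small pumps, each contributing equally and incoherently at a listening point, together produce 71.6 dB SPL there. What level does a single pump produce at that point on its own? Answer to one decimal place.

4 equal incoherent sources add 10·log₁₀(4) = 6.02 dB over one source.
L_one = 71.6 − 6.02 = 65.6 dB SPL.

65.6 dB SPL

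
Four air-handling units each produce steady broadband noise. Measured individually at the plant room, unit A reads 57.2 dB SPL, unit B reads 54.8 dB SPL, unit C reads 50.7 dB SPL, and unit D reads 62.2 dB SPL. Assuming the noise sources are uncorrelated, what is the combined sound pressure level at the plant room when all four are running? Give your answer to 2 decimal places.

64.16 dB SPL

Incoherent sources sum as intensities:
L_total = 10·log₁₀(10^(57.2/10) + 10^(54.8/10) + 10^(50.7/10) + 10^(62.2/10)) = 10·log₁₀(2604000) = 64.16 dB SPL.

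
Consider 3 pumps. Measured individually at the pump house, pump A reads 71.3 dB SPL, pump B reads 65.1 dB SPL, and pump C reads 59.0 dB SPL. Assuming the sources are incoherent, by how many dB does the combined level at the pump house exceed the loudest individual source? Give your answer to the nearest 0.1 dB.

Add the sources as powers (linear), then convert back to dB:
L_total = 10·log₁₀(10^(71.3/10) + 10^(65.1/10) + 10^(59.0/10)) = 72.44 dB SPL.
Excess over the loudest (71.3 dB): 72.44 − 71.3 = 1.1 dB.

1.1 dB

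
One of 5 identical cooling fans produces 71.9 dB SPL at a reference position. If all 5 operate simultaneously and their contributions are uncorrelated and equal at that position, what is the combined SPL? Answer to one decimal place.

78.9 dB SPL

5 equal incoherent sources raise the level by 10·log₁₀(5) = 6.99 dB.
L_total = 71.9 + 6.99 = 78.9 dB SPL.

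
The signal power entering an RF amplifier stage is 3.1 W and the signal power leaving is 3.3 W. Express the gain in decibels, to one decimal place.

0.3 dB

Power ratio → dB uses the 10·log₁₀ form:
10·log₁₀(3.3/3.1) = 10·log₁₀(1.065) = 0.3 dB.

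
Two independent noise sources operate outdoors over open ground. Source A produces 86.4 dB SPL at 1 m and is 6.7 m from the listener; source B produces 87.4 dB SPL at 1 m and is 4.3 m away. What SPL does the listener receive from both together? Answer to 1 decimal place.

76.0 dB SPL

At the listener: L_A = 86.4 − 20·log₁₀(6.7) = 69.88 dB; L_B = 87.4 − 20·log₁₀(4.3) = 74.73 dB.
Combined: 10·log₁₀(10^(69.88/10)+10^(74.73/10)) = 76.0 dB SPL.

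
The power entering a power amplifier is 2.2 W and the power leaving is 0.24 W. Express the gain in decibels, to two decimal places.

Power is a power quantity, so gain = 10·log₁₀(P_out/P_in).
10·log₁₀(0.24/2.2) = 10·log₁₀(0.1091) = -9.62 dB.

-9.62 dB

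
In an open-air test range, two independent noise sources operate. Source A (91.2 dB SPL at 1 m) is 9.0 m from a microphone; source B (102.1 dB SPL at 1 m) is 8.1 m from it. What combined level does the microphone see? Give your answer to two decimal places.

84.21 dB SPL

At the listener: L_A = 91.2 − 20·log₁₀(9.0) = 72.115 dB; L_B = 102.1 − 20·log₁₀(8.1) = 83.930 dB.
Combined: 10·log₁₀(10^(72.115/10)+10^(83.930/10)) = 84.21 dB SPL.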